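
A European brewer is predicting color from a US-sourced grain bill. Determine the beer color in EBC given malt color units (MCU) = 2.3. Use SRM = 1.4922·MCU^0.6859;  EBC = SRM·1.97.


SRM = 1.4922·2.3^0.6859 = 2.6420
EBC = 2.6420·1.97

5.2048 EBC


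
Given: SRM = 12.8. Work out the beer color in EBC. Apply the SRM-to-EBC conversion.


EBC = SRM · 1.97
EBC = 12.8 · 1.97

25.2160 EBC


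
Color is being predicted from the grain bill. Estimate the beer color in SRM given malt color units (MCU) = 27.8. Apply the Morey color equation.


SRM = 1.4922 · MCU^0.6859
SRM = 1.4922 · 27.8^0.6859

14.5981 SRM


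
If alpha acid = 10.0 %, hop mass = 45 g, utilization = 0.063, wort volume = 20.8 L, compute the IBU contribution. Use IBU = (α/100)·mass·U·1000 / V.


IBU = (10.0/100)·45·0.063·1000 / 20.8

13.6298 IBU


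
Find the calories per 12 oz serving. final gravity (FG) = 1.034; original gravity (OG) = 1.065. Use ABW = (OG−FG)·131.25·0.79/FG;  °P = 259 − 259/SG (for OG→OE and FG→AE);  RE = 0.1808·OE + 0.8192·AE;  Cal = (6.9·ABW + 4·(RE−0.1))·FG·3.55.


ABW = (1.065 − 1.034)·131.25·0.79/1.034 = 3.1086
OE = 259 − 259/1.065 = 15.8075 °P
AE = 259 − 259/1.034 = 8.5164 °P
RE = 0.1808·15.8075 + 0.8192·8.5164 = 9.8347 °P
Cal = (6.9·3.1086 + 4·(9.8347−0.1))·1.034·3.55

221.6667 kcal


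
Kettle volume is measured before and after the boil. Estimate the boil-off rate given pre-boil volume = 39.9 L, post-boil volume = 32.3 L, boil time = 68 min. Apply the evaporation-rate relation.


rate = (V_pre − V_post) / (t_min/60)
rate = (39.9 − 32.3) / (68/60)

6.7059 L/hr


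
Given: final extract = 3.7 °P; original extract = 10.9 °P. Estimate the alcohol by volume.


SG = 259/(259 − P);  ABV = (OG − FG)·131.25
OG = 259/(259 − 10.9) = 1.0439
FG = 259/(259 − 3.7) = 1.0145
ABV = (1.0439 − 1.0145)·131.25

3.8642 % ABV


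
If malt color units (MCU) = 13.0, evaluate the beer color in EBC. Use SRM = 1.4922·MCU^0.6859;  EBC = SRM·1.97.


SRM = 1.4922·13.0^0.6859 = 8.6672
EBC = 8.6672·1.97

17.0745 EBC


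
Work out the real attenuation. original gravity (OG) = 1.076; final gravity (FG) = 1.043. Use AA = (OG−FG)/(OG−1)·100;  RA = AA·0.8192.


AA = (1.076 − 1.043)/(1.076 − 1)·100 = 43.4211
RA = 43.4211·0.8192

35.5705 %


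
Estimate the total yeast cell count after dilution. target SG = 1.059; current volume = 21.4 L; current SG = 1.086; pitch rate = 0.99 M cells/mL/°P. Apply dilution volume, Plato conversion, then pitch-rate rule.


V_w = V·((SG_c−1)/(SG_t−1)−1);  °P = 259 − 259/SG_t;  cells = rate·(V+V_w)·°P
V_w = 21.4·((1.086−1)/(1.059−1)−1) = 9.7932
V_final = 21.4 + 9.7932 = 31.1932
°P = 259 − 259/1.059 = 14.4297
cells = 0.99·31.1932·14.4297

445.6062 billion cells


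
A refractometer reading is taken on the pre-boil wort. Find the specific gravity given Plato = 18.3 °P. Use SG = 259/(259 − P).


SG = 259/(259 − 18.3)

1.0760


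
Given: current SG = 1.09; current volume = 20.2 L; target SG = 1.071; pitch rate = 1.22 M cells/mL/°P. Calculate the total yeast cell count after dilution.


V_w = V·((SG_c−1)/(SG_t−1)−1);  °P = 259 − 259/SG_t;  cells = rate·(V+V_w)·°P
V_w = 20.2·((1.09−1)/(1.071−1)−1) = 5.4056
V_final = 20.2 + 5.4056 = 25.6056
°P = 259 − 259/1.071 = 17.1699
cells = 1.22·25.6056·17.1699

536.3694 billion cells


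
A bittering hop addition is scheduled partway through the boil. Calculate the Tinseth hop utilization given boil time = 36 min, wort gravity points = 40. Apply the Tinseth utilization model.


U = 1.65·0.000125^(GP/1000) · (1 − e^(−0.04·t))/4.15
bigness = 1.65·0.000125^(40/1000) = 1.1518
boil_factor = (1 − e^(−0.04·36))/4.15 = 0.1839
U = 1.1518 · 0.1839

0.2118


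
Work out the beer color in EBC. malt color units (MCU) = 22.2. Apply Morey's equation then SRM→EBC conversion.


SRM = 1.4922·MCU^0.6859;  EBC = SRM·1.97
SRM = 1.4922·22.2^0.6859 = 12.5110
EBC = 12.5110·1.97

24.6466 EBC


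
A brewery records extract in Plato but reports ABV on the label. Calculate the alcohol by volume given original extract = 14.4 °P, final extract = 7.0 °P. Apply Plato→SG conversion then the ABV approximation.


SG = 259/(259 − P);  ABV = (OG − FG)·131.25
OG = 259/(259 − 14.4) = 1.0589
FG = 259/(259 − 7.0) = 1.0278
ABV = (1.0589 − 1.0278)·131.25

4.0811 % ABV


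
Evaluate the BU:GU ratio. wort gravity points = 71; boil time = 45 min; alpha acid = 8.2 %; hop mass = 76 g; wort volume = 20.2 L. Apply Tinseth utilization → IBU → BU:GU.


U = 1.65·0.000125^(GP/1000)·(1−e^(−0.04t))/4.15;  IBU = (α/100)·m·U·1000/V;  BU:GU = IBU/GP
U = 1.65·0.000125^(71/1000)·(1−e^(−0.04·45))/4.15 = 0.1753
IBU = (8.2/100)·76·0.1753·1000/20.2 = 54.0908
BU:GU = 54.0908/71

0.7618


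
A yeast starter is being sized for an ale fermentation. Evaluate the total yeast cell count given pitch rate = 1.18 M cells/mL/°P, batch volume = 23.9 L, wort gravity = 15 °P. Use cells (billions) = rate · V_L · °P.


cells = 1.18 · 23.9 · 15

423.0300 billion cells


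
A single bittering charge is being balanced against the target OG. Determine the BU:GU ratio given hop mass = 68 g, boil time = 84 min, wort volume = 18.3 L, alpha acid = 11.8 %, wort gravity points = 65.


U = 1.65·0.000125^(GP/1000)·(1−e^(−0.04t))/4.15;  IBU = (α/100)·m·U·1000/V;  BU:GU = IBU/GP
U = 1.65·0.000125^(65/1000)·(1−e^(−0.04·84))/4.15 = 0.2140
IBU = (11.8/100)·68·0.2140·1000/18.3 = 93.8256
BU:GU = 93.8256/65

1.4435


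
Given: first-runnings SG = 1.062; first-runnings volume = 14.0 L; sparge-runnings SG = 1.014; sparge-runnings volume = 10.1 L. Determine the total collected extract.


total = Σ (SG_i − 1)·1000·V_i
first = (1.062 − 1)·1000·14.0 = 868.0000
sparge = (1.014 − 1)·1000·10.1 = 141.4000
total = 868.0000 + 141.4000

1009.4000 gravity·L


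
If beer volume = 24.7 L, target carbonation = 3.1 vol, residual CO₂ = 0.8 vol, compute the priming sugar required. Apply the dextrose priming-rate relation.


sugar = (target − residual)·4.0·V
sugar = (3.1 − 0.8)·4.0·24.7

227.2400 g


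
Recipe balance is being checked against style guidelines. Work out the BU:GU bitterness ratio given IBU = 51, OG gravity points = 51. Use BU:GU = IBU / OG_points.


BU:GU = 51 / 51

1.0000


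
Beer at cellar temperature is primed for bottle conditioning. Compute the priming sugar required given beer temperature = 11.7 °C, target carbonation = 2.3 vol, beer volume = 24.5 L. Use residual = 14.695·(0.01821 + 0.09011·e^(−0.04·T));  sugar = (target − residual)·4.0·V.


residual = 14.695·(0.01821 + 0.09011·e^(−0.04·11.7)) = 1.0969
sugar = (2.3 − 1.0969)·4.0·24.5

117.9077 g


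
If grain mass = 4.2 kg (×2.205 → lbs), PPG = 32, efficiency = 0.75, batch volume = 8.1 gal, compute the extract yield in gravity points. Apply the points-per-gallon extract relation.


points = lbs × PPG × eff / vol
lbs = 4.2 × 2.205 = 9.2610
points = 9.2610 × 32 × 0.75 / 8.1

27.4400 points


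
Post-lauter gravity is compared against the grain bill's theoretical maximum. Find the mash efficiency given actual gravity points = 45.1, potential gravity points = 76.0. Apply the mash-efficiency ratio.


efficiency = actual / potential × 100
efficiency = 45.1 / 76.0 × 100

59.3421 %


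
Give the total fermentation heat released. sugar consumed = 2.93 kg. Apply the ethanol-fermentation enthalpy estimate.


Q = m_sugar · 590 kJ/kg
Q = 2.93 · 590

1728.7000 kJ


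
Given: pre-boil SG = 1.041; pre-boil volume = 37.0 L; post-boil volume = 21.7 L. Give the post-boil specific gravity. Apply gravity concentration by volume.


SG_post = 1 + (SG_pre − 1)·V_pre/V_post
pts_pre = (1.041 − 1)·1000 = 41.0000
pts_post = 41.0000·37.0/21.7 = 69.9078
SG_post = 1 + 69.9078/1000

1.0699


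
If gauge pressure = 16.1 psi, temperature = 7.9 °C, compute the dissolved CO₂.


vols = (P + 14.695)·(0.01821 + 0.09011·e^(−0.04·T))
vols = (16.1 + 14.695)·(0.01821 + 0.09011·e^(−0.04·7.9))

2.5839 volumes


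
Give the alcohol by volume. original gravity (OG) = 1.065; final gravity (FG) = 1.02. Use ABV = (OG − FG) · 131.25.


ABV = (1.065 − 1.02) · 131.25

5.9062 % ABV


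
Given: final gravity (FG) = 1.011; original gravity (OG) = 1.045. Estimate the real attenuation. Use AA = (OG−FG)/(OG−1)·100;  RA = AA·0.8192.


AA = (1.045 − 1.011)/(1.045 − 1)·100 = 75.5556
RA = 75.5556·0.8192

61.8951 %


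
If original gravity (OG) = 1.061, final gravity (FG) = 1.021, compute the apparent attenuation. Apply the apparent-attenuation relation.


AA = (OG − FG)/(OG − 1) · 100
AA = (1.061 − 1.021)/(1.061 − 1) · 100

65.5738 %


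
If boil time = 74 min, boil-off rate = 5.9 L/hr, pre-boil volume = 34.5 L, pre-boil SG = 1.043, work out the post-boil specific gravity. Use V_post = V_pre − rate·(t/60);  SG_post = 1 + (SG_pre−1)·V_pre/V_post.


V_post = 34.5 − 5.9·(74/60) = 27.2233
SG_post = 1 + (1.043 − 1)·34.5/27.2233

1.0545


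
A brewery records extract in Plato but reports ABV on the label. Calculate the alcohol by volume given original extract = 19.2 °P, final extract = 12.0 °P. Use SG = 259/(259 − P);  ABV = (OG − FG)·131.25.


OG = 259/(259 − 19.2) = 1.0801
FG = 259/(259 − 12.0) = 1.0486
ABV = (1.0801 − 1.0486)·131.25

4.1322 % ABV


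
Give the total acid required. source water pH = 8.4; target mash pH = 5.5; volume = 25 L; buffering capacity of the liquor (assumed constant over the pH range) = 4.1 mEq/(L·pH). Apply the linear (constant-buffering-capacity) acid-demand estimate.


acid = buffering capacity · (pH_source − pH_target) · V
acid = 4.1 · (8.4 − 5.5) · 25

297.2500 mEq


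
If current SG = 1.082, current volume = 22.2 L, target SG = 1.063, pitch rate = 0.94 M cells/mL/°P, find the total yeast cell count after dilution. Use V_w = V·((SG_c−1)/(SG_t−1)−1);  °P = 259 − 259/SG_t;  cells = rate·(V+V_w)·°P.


V_w = 22.2·((1.082−1)/(1.063−1)−1) = 6.6952
V_final = 22.2 + 6.6952 = 28.8952
°P = 259 − 259/1.063 = 15.3500
cells = 0.94·28.8952·15.3500

416.9281 billion cells


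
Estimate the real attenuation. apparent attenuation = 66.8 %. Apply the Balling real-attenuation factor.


RA = AA · 0.8192
RA = 66.8 · 0.8192

54.7226 %


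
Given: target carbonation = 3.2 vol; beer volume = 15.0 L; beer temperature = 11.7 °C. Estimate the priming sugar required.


residual = 14.695·(0.01821 + 0.09011·e^(−0.04·T));  sugar = (target − residual)·4.0·V
residual = 14.695·(0.01821 + 0.09011·e^(−0.04·11.7)) = 1.0969
sugar = (3.2 − 1.0969)·4.0·15.0

126.1884 g


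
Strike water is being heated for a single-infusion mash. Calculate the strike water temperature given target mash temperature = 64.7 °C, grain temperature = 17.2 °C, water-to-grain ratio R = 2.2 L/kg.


T_strike = (0.41/R)·(T_mash − T_grain) + T_mash
T_strike = (0.41/2.2)·(64.7 − 17.2) + 64.7

73.5523 °C


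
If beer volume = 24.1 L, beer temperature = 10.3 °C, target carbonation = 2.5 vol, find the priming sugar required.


residual = 14.695·(0.01821 + 0.09011·e^(−0.04·T));  sugar = (target − residual)·4.0·V
residual = 14.695·(0.01821 + 0.09011·e^(−0.04·10.3)) = 1.1446
sugar = (2.5 − 1.1446)·4.0·24.1

130.6583 g


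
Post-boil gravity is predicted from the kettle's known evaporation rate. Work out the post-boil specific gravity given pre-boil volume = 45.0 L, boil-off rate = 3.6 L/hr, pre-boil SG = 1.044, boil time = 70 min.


V_post = V_pre − rate·(t/60);  SG_post = 1 + (SG_pre−1)·V_pre/V_post
V_post = 45.0 − 3.6·(70/60) = 40.8000
SG_post = 1 + (1.044 − 1)·45.0/40.8000

1.0485


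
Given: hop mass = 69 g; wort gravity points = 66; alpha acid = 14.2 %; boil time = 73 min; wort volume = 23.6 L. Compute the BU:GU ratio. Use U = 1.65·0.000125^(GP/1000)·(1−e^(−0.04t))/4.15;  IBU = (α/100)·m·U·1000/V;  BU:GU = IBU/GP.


U = 1.65·0.000125^(66/1000)·(1−e^(−0.04·73))/4.15 = 0.2079
IBU = (14.2/100)·69·0.2079·1000/23.6 = 86.2937
BU:GU = 86.2937/66

1.3075


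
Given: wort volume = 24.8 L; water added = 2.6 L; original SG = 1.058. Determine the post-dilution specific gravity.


SG_new = 1 + (SG_old − 1)·V_old/(V_old + V_water)
pts = (1.058 − 1)·1000·24.8/(24.8 + 2.6) = 52.4964
SG_new = 1 + 52.4964/1000

1.0525


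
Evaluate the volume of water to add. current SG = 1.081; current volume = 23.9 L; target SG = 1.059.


V_water = V·((SG_curr − 1)/(SG_target − 1) − 1)
V_water = 23.9·((1.081 − 1)/(1.059 − 1) − 1)

8.9119 L


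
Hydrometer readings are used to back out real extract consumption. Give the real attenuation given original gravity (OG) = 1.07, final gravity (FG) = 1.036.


AA = (OG−FG)/(OG−1)·100;  RA = AA·0.8192
AA = (1.07 − 1.036)/(1.07 − 1)·100 = 48.5714
RA = 48.5714·0.8192

39.7897 %


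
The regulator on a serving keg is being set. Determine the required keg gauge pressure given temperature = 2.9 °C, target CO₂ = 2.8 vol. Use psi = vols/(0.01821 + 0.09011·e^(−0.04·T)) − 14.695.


psi = 2.8/(0.01821 + 0.09011·e^(−0.04·2.9)) − 14.695

13.7456 psi


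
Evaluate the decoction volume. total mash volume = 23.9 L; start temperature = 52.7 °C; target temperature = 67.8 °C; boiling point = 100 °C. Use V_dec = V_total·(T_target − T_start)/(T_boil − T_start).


V_dec = 23.9·(67.8 − 52.7)/(100 − 52.7)

7.6298 L


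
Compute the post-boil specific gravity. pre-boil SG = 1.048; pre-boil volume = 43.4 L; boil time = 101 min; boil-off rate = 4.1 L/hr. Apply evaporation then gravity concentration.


V_post = V_pre − rate·(t/60);  SG_post = 1 + (SG_pre−1)·V_pre/V_post
V_post = 43.4 − 4.1·(101/60) = 36.4983
SG_post = 1 + (1.048 − 1)·43.4/36.4983

1.0571


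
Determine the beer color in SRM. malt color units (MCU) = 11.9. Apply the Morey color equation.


SRM = 1.4922 · MCU^0.6859
SRM = 1.4922 · 11.9^0.6859

8.1573 SRM


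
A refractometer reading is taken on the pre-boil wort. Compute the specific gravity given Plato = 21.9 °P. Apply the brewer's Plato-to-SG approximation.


SG = 259/(259 − P)
SG = 259/(259 − 21.9)

1.0924


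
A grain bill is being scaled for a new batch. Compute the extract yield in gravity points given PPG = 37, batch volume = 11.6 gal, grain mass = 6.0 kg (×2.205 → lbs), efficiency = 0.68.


points = lbs × PPG × eff / vol
lbs = 6.0 × 2.205 = 13.2300
points = 13.2300 × 37 × 0.68 / 11.6

28.6954 points


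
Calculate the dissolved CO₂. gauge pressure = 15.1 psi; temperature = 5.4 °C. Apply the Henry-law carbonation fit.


vols = (P + 14.695)·(0.01821 + 0.09011·e^(−0.04·T))
vols = (15.1 + 14.695)·(0.01821 + 0.09011·e^(−0.04·5.4))

2.7058 volumes


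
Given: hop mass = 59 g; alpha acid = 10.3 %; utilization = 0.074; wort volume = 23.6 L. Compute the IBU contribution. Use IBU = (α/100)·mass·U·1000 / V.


IBU = (10.3/100)·59·0.074·1000 / 23.6

19.0550 IBU


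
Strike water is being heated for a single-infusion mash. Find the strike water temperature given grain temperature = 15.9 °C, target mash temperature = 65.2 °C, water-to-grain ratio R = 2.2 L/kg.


T_strike = (0.41/R)·(T_mash − T_grain) + T_mash
T_strike = (0.41/2.2)·(65.2 − 15.9) + 65.2

74.3877 °C


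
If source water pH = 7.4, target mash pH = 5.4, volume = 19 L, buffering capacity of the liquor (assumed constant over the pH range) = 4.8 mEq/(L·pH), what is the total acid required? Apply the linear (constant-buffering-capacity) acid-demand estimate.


acid = buffering capacity · (pH_source − pH_target) · V
acid = 4.8 · (7.4 − 5.4) · 19

182.4000 mEq


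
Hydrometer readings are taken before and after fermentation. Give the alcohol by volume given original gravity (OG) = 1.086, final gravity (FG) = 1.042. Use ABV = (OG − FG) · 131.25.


ABV = (1.086 − 1.042) · 131.25

5.7750 % ABV


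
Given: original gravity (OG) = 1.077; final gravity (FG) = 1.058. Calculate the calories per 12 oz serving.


ABW = (OG−FG)·131.25·0.79/FG;  °P = 259 − 259/SG (for OG→OE and FG→AE);  RE = 0.1808·OE + 0.8192·AE;  Cal = (6.9·ABW + 4·(RE−0.1))·FG·3.55
ABW = (1.077 − 1.058)·131.25·0.79/1.058 = 1.8621
OE = 259 − 259/1.077 = 18.5172 °P
AE = 259 − 259/1.058 = 14.1985 °P
RE = 0.1808·18.5172 + 0.8192·14.1985 = 14.9793 °P
Cal = (6.9·1.8621 + 4·(14.9793−0.1))·1.058·3.55

271.7974 kcal


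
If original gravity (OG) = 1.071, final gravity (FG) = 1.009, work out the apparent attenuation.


AA = (OG − FG)/(OG − 1) · 100
AA = (1.071 − 1.009)/(1.071 − 1) · 100

87.3239 %


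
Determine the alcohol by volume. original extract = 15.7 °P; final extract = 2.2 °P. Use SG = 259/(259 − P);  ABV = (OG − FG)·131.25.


OG = 259/(259 − 15.7) = 1.0645
FG = 259/(259 − 2.2) = 1.0086
ABV = (1.0645 − 1.0086)·131.25

7.3451 % ABV


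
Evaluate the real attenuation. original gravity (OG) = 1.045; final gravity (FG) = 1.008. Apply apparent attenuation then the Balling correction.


AA = (OG−FG)/(OG−1)·100;  RA = AA·0.8192
AA = (1.045 − 1.008)/(1.045 − 1)·100 = 82.2222
RA = 82.2222·0.8192

67.3564 %


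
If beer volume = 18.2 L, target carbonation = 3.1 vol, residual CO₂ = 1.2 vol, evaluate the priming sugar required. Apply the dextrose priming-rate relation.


sugar = (target − residual)·4.0·V
sugar = (3.1 − 1.2)·4.0·18.2

138.3200 g


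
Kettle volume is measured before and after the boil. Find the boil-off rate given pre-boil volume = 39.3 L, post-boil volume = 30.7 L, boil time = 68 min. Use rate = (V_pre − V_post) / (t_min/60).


rate = (39.3 − 30.7) / (68/60)

7.5882 L/hr


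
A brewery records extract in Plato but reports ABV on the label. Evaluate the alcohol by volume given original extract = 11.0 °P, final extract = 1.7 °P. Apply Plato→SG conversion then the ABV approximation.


SG = 259/(259 − P);  ABV = (OG − FG)·131.25
OG = 259/(259 − 11.0) = 1.0444
FG = 259/(259 − 1.7) = 1.0066
ABV = (1.0444 − 1.0066)·131.25

4.9544 % ABV


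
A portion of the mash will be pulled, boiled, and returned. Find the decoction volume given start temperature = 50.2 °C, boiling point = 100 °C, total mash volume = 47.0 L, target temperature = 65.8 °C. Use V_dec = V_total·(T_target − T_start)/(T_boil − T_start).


V_dec = 47.0·(65.8 − 50.2)/(100 − 50.2)

14.7229 L


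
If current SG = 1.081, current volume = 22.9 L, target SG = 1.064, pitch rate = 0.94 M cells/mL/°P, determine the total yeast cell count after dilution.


V_w = V·((SG_c−1)/(SG_t−1)−1);  °P = 259 − 259/SG_t;  cells = rate·(V+V_w)·°P
V_w = 22.9·((1.081−1)/(1.064−1)−1) = 6.0828
V_final = 22.9 + 6.0828 = 28.9828
°P = 259 − 259/1.064 = 15.5789
cells = 0.94·28.9828·15.5789

424.4304 billion cells


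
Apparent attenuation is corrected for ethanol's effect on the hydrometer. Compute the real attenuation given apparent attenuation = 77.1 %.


RA = AA · 0.8192
RA = 77.1 · 0.8192

63.1603 %


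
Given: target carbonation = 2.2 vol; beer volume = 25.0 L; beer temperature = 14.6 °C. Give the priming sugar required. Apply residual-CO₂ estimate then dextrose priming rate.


residual = 14.695·(0.01821 + 0.09011·e^(−0.04·T));  sugar = (target − residual)·4.0·V
residual = 14.695·(0.01821 + 0.09011·e^(−0.04·14.6)) = 1.0060
sugar = (2.2 − 1.0060)·4.0·25.0

119.3965 g


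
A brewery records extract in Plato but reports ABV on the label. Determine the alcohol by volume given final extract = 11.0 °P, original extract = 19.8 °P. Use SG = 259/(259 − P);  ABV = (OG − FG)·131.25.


OG = 259/(259 − 19.8) = 1.0828
FG = 259/(259 − 11.0) = 1.0444
ABV = (1.0828 − 1.0444)·131.25

5.0428 % ABV


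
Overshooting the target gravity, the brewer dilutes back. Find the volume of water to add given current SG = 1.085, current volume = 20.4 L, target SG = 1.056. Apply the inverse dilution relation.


V_water = V·((SG_curr − 1)/(SG_target − 1) − 1)
V_water = 20.4·((1.085 − 1)/(1.056 − 1) − 1)

10.5643 L


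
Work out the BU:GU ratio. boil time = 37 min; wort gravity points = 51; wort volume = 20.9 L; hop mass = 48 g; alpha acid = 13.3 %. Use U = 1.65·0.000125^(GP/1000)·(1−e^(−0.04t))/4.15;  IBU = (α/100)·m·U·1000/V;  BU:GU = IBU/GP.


U = 1.65·0.000125^(51/1000)·(1−e^(−0.04·37))/4.15 = 0.1942
IBU = (13.3/100)·48·0.1942·1000/20.9 = 59.3125
BU:GU = 59.3125/51

1.1630


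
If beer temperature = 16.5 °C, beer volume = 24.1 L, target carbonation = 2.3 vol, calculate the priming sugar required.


residual = 14.695·(0.01821 + 0.09011·e^(−0.04·T));  sugar = (target − residual)·4.0·V
residual = 14.695·(0.01821 + 0.09011·e^(−0.04·16.5)) = 0.9520
sugar = (2.3 − 0.9520)·4.0·24.1

129.9479 g


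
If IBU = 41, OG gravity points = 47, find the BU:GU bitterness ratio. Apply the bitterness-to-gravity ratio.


BU:GU = IBU / OG_points
BU:GU = 41 / 47

0.8723


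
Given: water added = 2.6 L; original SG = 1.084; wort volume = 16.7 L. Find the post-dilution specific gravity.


SG_new = 1 + (SG_old − 1)·V_old/(V_old + V_water)
pts = (1.084 − 1)·1000·16.7/(16.7 + 2.6) = 72.6839
SG_new = 1 + 72.6839/1000

1.0727


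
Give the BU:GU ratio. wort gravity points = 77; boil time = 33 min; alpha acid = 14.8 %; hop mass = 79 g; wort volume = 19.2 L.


U = 1.65·0.000125^(GP/1000)·(1−e^(−0.04t))/4.15;  IBU = (α/100)·m·U·1000/V;  BU:GU = IBU/GP
U = 1.65·0.000125^(77/1000)·(1−e^(−0.04·33))/4.15 = 0.1459
IBU = (14.8/100)·79·0.1459·1000/19.2 = 88.8197
BU:GU = 88.8197/77

1.1535


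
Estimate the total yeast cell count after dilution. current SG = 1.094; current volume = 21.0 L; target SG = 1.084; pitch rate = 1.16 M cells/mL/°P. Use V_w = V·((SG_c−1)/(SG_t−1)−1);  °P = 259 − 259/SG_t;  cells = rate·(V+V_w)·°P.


V_w = 21.0·((1.094−1)/(1.084−1)−1) = 2.5000
V_final = 21.0 + 2.5000 = 23.5000
°P = 259 − 259/1.084 = 20.0701
cells = 1.16·23.5000·20.0701

547.1112 billion cells


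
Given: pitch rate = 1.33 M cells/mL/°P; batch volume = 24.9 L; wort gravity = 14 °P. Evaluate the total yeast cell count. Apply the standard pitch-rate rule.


cells (billions) = rate · V_L · °P
cells = 1.33 · 24.9 · 14

463.6380 billion cells


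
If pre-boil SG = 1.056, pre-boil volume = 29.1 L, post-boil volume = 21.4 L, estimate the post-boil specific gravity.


SG_post = 1 + (SG_pre − 1)·V_pre/V_post
pts_pre = (1.056 − 1)·1000 = 56.0000
pts_post = 56.0000·29.1/21.4 = 76.1495
SG_post = 1 + 76.1495/1000

1.0761


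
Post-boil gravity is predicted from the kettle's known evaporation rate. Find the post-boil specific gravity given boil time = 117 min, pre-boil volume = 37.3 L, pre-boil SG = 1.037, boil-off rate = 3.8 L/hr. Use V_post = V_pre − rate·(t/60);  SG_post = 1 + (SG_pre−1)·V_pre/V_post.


V_post = 37.3 − 3.8·(117/60) = 29.8900
SG_post = 1 + (1.037 − 1)·37.3/29.8900

1.0462


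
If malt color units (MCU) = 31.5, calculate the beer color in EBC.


SRM = 1.4922·MCU^0.6859;  EBC = SRM·1.97
SRM = 1.4922·31.5^0.6859 = 15.9044
EBC = 15.9044·1.97

31.3317 EBC


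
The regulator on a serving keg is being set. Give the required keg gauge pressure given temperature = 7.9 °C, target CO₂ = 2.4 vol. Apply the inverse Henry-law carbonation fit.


psi = vols/(0.01821 + 0.09011·e^(−0.04·T)) − 14.695
psi = 2.4/(0.01821 + 0.09011·e^(−0.04·7.9)) − 14.695

13.9086 psi


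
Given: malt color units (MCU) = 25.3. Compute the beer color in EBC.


SRM = 1.4922·MCU^0.6859;  EBC = SRM·1.97
SRM = 1.4922·25.3^0.6859 = 13.6845
EBC = 13.6845·1.97

26.9584 EBC


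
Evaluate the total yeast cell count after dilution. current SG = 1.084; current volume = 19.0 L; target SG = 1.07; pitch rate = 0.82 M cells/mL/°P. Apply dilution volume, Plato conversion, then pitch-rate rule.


V_w = V·((SG_c−1)/(SG_t−1)−1);  °P = 259 − 259/SG_t;  cells = rate·(V+V_w)·°P
V_w = 19.0·((1.084−1)/(1.07−1)−1) = 3.8000
V_final = 19.0 + 3.8000 = 22.8000
°P = 259 − 259/1.07 = 16.9439
cells = 0.82·22.8000·16.9439

316.7836 billion cells


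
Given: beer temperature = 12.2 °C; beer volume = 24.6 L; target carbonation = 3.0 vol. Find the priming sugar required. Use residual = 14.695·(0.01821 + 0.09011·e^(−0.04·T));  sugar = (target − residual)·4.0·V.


residual = 14.695·(0.01821 + 0.09011·e^(−0.04·12.2)) = 1.0804
sugar = (3.0 − 1.0804)·4.0·24.6

188.8848 g


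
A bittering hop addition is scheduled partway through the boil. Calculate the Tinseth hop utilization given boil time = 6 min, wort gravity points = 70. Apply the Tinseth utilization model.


U = 1.65·0.000125^(GP/1000) · (1 − e^(−0.04·t))/4.15
bigness = 1.65·0.000125^(70/1000) = 0.8796
boil_factor = (1 − e^(−0.04·6))/4.15 = 0.0514
U = 0.8796 · 0.0514

0.0452


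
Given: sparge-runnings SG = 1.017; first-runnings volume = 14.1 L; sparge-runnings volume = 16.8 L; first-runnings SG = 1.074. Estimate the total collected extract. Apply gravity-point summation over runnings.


total = Σ (SG_i − 1)·1000·V_i
first = (1.074 − 1)·1000·14.1 = 1043.4000
sparge = (1.017 − 1)·1000·16.8 = 285.6000
total = 1043.4000 + 285.6000

1329.0000 gravity·L


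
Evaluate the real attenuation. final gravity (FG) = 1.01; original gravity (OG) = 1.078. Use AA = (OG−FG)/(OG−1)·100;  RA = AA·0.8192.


AA = (1.078 − 1.01)/(1.078 − 1)·100 = 87.1795
RA = 87.1795·0.8192

71.4174 %


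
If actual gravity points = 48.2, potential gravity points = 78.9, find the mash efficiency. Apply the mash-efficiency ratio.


efficiency = actual / potential × 100
efficiency = 48.2 / 78.9 × 100

61.0900 %


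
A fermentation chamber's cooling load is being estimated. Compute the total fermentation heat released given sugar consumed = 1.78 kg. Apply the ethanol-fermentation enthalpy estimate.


Q = m_sugar · 590 kJ/kg
Q = 1.78 · 590

1050.2000 kJ


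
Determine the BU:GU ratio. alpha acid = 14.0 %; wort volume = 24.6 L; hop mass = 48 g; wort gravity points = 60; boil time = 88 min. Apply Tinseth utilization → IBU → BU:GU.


U = 1.65·0.000125^(GP/1000)·(1−e^(−0.04t))/4.15;  IBU = (α/100)·m·U·1000/V;  BU:GU = IBU/GP
U = 1.65·0.000125^(60/1000)·(1−e^(−0.04·88))/4.15 = 0.2250
IBU = (14.0/100)·48·0.2250·1000/24.6 = 61.4661
BU:GU = 61.4661/60

1.0244


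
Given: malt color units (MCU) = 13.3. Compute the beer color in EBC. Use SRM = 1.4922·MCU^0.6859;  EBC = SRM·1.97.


SRM = 1.4922·13.3^0.6859 = 8.8039
EBC = 8.8039·1.97

17.3438 EBC


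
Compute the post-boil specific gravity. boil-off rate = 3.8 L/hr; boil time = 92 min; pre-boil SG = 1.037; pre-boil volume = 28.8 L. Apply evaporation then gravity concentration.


V_post = V_pre − rate·(t/60);  SG_post = 1 + (SG_pre−1)·V_pre/V_post
V_post = 28.8 − 3.8·(92/60) = 22.9733
SG_post = 1 + (1.037 − 1)·28.8/22.9733

1.0464


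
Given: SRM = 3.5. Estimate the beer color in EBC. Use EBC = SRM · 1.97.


EBC = 3.5 · 1.97

6.8950 EBC


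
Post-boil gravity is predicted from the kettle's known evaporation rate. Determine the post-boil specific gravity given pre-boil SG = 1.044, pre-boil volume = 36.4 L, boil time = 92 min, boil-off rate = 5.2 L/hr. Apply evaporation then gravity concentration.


V_post = V_pre − rate·(t/60);  SG_post = 1 + (SG_pre−1)·V_pre/V_post
V_post = 36.4 − 5.2·(92/60) = 28.4267
SG_post = 1 + (1.044 − 1)·36.4/28.4267

1.0563


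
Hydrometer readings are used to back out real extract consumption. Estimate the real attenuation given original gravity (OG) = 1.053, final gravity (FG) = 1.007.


AA = (OG−FG)/(OG−1)·100;  RA = AA·0.8192
AA = (1.053 − 1.007)/(1.053 − 1)·100 = 86.7925
RA = 86.7925·0.8192

71.1004 %


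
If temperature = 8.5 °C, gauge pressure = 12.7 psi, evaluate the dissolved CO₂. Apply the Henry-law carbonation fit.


vols = (P + 14.695)·(0.01821 + 0.09011·e^(−0.04·T))
vols = (12.7 + 14.695)·(0.01821 + 0.09011·e^(−0.04·8.5))

2.2559 volumes


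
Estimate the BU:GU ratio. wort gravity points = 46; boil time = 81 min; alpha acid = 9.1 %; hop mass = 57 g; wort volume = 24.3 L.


U = 1.65·0.000125^(GP/1000)·(1−e^(−0.04t))/4.15;  IBU = (α/100)·m·U·1000/V;  BU:GU = IBU/GP
U = 1.65·0.000125^(46/1000)·(1−e^(−0.04·81))/4.15 = 0.2527
IBU = (9.1/100)·57·0.2527·1000/24.3 = 53.9328
BU:GU = 53.9328/46

1.1725


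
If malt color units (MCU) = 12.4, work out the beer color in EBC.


SRM = 1.4922·MCU^0.6859;  EBC = SRM·1.97
SRM = 1.4922·12.4^0.6859 = 8.3908
EBC = 8.3908·1.97

16.5299 EBC


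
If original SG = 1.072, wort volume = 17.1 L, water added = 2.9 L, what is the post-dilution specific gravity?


SG_new = 1 + (SG_old − 1)·V_old/(V_old + V_water)
pts = (1.072 − 1)·1000·17.1/(17.1 + 2.9) = 61.5600
SG_new = 1 + 61.5600/1000

1.0616


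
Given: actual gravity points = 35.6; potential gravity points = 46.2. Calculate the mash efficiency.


efficiency = actual / potential × 100
efficiency = 35.6 / 46.2 × 100

77.0563 %


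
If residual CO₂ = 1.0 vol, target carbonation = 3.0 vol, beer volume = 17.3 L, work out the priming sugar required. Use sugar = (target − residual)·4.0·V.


sugar = (3.0 − 1.0)·4.0·17.3

138.4000 g


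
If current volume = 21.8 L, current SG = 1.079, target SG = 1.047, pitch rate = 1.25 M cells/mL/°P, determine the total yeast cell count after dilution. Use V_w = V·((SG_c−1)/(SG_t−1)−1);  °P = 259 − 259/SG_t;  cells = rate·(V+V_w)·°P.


V_w = 21.8·((1.079−1)/(1.047−1)−1) = 14.8426
V_final = 21.8 + 14.8426 = 36.6426
°P = 259 − 259/1.047 = 11.6266
cells = 1.25·36.6426·11.6266

532.5332 billion cells


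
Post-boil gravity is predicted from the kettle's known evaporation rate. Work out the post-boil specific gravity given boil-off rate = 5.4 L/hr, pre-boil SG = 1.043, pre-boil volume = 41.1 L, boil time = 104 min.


V_post = V_pre − rate·(t/60);  SG_post = 1 + (SG_pre−1)·V_pre/V_post
V_post = 41.1 − 5.4·(104/60) = 31.7400
SG_post = 1 + (1.043 − 1)·41.1/31.7400

1.0557


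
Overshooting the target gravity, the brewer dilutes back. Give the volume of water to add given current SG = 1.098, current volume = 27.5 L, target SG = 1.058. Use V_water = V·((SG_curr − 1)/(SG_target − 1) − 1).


V_water = 27.5·((1.098 − 1)/(1.058 − 1) − 1)

18.9655 L


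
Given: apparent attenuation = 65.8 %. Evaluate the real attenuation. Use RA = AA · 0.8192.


RA = 65.8 · 0.8192

53.9034 %


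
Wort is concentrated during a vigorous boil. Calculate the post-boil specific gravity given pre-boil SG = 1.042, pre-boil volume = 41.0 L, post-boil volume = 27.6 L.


SG_post = 1 + (SG_pre − 1)·V_pre/V_post
pts_pre = (1.042 − 1)·1000 = 42.0000
pts_post = 42.0000·41.0/27.6 = 62.3913
SG_post = 1 + 62.3913/1000

1.0624


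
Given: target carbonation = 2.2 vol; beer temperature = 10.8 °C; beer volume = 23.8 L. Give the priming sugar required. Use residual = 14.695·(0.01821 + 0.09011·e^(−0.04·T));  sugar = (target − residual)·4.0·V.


residual = 14.695·(0.01821 + 0.09011·e^(−0.04·10.8)) = 1.1273
sugar = (2.2 − 1.1273)·4.0·23.8

102.1251 g


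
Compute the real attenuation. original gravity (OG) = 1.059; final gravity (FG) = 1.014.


AA = (OG−FG)/(OG−1)·100;  RA = AA·0.8192
AA = (1.059 − 1.014)/(1.059 − 1)·100 = 76.2712
RA = 76.2712·0.8192

62.4814 %


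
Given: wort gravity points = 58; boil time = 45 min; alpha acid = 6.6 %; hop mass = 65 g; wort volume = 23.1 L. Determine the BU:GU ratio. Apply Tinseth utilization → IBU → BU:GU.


U = 1.65·0.000125^(GP/1000)·(1−e^(−0.04t))/4.15;  IBU = (α/100)·m·U·1000/V;  BU:GU = IBU/GP
U = 1.65·0.000125^(58/1000)·(1−e^(−0.04·45))/4.15 = 0.1971
IBU = (6.6/100)·65·0.1971·1000/23.1 = 36.5959
BU:GU = 36.5959/58

0.6310


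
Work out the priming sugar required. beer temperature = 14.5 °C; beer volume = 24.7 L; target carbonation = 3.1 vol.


residual = 14.695·(0.01821 + 0.09011·e^(−0.04·T));  sugar = (target − residual)·4.0·V
residual = 14.695·(0.01821 + 0.09011·e^(−0.04·14.5)) = 1.0090
sugar = (3.1 − 1.0090)·4.0·24.7

206.5913 g


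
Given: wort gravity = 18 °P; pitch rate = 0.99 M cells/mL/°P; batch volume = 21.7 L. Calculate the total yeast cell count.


cells (billions) = rate · V_L · °P
cells = 0.99 · 21.7 · 18

386.6940 billion cells


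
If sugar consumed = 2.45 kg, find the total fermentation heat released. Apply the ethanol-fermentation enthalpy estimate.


Q = m_sugar · 590 kJ/kg
Q = 2.45 · 590

1445.5000 kJ


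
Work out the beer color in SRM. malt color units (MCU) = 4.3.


SRM = 1.4922 · MCU^0.6859
SRM = 1.4922 · 4.3^0.6859

4.0581 SRM


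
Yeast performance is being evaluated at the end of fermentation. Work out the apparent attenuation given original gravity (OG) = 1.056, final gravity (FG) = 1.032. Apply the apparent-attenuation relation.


AA = (OG − FG)/(OG − 1) · 100
AA = (1.056 − 1.032)/(1.056 − 1) · 100

42.8571 %


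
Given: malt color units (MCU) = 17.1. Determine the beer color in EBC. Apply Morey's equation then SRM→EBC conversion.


SRM = 1.4922·MCU^0.6859;  EBC = SRM·1.97
SRM = 1.4922·17.1^0.6859 = 10.4602
EBC = 10.4602·1.97

20.6066 EBC


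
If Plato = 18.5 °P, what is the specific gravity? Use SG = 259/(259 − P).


SG = 259/(259 − 18.5)

1.0769


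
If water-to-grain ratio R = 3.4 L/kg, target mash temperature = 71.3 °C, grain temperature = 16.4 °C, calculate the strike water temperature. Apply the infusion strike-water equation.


T_strike = (0.41/R)·(T_mash − T_grain) + T_mash
T_strike = (0.41/3.4)·(71.3 − 16.4) + 71.3

77.9203 °C


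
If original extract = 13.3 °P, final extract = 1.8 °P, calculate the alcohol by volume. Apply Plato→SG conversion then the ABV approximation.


SG = 259/(259 − P);  ABV = (OG − FG)·131.25
OG = 259/(259 − 13.3) = 1.0541
FG = 259/(259 − 1.8) = 1.0070
ABV = (1.0541 − 1.0070)·131.25

6.1862 % ABV


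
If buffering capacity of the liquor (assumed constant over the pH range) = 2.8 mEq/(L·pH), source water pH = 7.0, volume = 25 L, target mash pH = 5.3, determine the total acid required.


acid = buffering capacity · (pH_source − pH_target) · V
acid = 2.8 · (7.0 − 5.3) · 25

119.0000 mEq


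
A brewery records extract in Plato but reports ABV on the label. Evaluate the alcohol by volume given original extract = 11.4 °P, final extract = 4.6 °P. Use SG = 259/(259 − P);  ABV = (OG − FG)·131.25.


OG = 259/(259 − 11.4) = 1.0460
FG = 259/(259 − 4.6) = 1.0181
ABV = (1.0460 − 1.0181)·131.25

3.6698 % ABV


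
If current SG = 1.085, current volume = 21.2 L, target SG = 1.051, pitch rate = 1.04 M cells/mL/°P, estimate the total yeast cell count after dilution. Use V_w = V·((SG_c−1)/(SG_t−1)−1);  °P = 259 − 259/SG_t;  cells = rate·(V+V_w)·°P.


V_w = 21.2·((1.085−1)/(1.051−1)−1) = 14.1333
V_final = 21.2 + 14.1333 = 35.3333
°P = 259 − 259/1.051 = 12.5680
cells = 1.04·35.3333·12.5680

461.8332 billion cells


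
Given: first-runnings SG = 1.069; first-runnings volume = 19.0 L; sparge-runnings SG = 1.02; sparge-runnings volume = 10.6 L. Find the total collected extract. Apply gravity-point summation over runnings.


total = Σ (SG_i − 1)·1000·V_i
first = (1.069 − 1)·1000·19.0 = 1311.0000
sparge = (1.02 − 1)·1000·10.6 = 212.0000
total = 1311.0000 + 212.0000

1523.0000 gravity·L


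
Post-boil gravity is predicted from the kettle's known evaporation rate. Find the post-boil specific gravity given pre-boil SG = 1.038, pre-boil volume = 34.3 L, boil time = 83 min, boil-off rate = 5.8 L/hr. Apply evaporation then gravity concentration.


V_post = V_pre − rate·(t/60);  SG_post = 1 + (SG_pre−1)·V_pre/V_post
V_post = 34.3 − 5.8·(83/60) = 26.2767
SG_post = 1 + (1.038 − 1)·34.3/26.2767

1.0496


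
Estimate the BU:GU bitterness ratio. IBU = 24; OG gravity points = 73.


BU:GU = IBU / OG_points
BU:GU = 24 / 73

0.3288


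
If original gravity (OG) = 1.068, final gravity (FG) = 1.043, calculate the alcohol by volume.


ABV = (OG − FG) · 131.25
ABV = (1.068 − 1.043) · 131.25

3.2813 % ABV


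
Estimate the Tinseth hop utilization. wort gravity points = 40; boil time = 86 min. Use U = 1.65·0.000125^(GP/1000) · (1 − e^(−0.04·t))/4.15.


bigness = 1.65·0.000125^(40/1000) = 1.1518
boil_factor = (1 − e^(−0.04·86))/4.15 = 0.2332
U = 1.1518 · 0.2332

0.2686


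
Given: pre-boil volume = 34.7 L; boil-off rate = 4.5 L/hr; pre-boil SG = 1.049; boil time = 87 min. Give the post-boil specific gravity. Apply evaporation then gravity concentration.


V_post = V_pre − rate·(t/60);  SG_post = 1 + (SG_pre−1)·V_pre/V_post
V_post = 34.7 − 4.5·(87/60) = 28.1750
SG_post = 1 + (1.049 − 1)·34.7/28.1750

1.0603


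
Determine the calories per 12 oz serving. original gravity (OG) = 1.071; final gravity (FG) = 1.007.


ABW = (OG−FG)·131.25·0.79/FG;  °P = 259 − 259/SG (for OG→OE and FG→AE);  RE = 0.1808·OE + 0.8192·AE;  Cal = (6.9·ABW + 4·(RE−0.1))·FG·3.55
ABW = (1.071 − 1.007)·131.25·0.79/1.007 = 6.5899
OE = 259 − 259/1.071 = 17.1699 °P
AE = 259 − 259/1.007 = 1.8004 °P
RE = 0.1808·17.1699 + 0.8192·1.8004 = 4.5792 °P
Cal = (6.9·6.5899 + 4·(4.5792−0.1))·1.007·3.55

226.5988 kcal


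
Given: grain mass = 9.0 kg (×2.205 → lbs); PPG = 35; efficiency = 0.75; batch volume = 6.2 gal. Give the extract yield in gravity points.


points = lbs × PPG × eff / vol
lbs = 9.0 × 2.205 = 19.8450
points = 19.8450 × 35 × 0.75 / 6.2

84.0212 points


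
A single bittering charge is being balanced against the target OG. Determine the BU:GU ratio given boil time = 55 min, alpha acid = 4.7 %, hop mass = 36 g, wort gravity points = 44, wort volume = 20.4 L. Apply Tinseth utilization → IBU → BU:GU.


U = 1.65·0.000125^(GP/1000)·(1−e^(−0.04t))/4.15;  IBU = (α/100)·m·U·1000/V;  BU:GU = IBU/GP
U = 1.65·0.000125^(44/1000)·(1−e^(−0.04·55))/4.15 = 0.2381
IBU = (4.7/100)·36·0.2381·1000/20.4 = 19.7455
BU:GU = 19.7455/44

0.4488


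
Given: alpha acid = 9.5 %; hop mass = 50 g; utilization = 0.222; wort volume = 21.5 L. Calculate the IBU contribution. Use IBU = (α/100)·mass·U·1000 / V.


IBU = (9.5/100)·50·0.222·1000 / 21.5

49.0465 IBU


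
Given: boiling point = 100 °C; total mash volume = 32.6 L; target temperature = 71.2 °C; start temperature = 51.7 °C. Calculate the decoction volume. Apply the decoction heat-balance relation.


V_dec = V_total·(T_target − T_start)/(T_boil − T_start)
V_dec = 32.6·(71.2 − 51.7)/(100 − 51.7)

13.1615 L


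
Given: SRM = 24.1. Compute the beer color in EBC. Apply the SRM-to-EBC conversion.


EBC = SRM · 1.97
EBC = 24.1 · 1.97

47.4770 EBC


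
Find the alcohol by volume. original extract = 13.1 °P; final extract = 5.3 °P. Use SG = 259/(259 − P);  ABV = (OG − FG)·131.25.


OG = 259/(259 − 13.1) = 1.0533
FG = 259/(259 − 5.3) = 1.0209
ABV = (1.0533 − 1.0209)·131.25

4.2503 % ABV


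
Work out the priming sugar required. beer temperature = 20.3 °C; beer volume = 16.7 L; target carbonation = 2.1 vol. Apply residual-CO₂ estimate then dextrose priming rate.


residual = 14.695·(0.01821 + 0.09011·e^(−0.04·T));  sugar = (target − residual)·4.0·V
residual = 14.695·(0.01821 + 0.09011·e^(−0.04·20.3)) = 0.8555
sugar = (2.1 − 0.8555)·4.0·16.7

83.1336 g
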